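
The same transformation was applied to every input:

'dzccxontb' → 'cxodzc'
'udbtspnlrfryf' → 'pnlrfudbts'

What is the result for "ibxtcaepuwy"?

caepibxt

The transformation: delete the last 3 characters, then swap the front and back halves of the string.
Doing the same to "ibxtcaepuwy": "caepibxt".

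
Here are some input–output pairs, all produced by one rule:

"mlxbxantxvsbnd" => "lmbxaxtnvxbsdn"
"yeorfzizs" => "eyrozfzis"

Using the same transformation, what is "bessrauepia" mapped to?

Looking at the pairs, the operation is to swap each adjacent pair of characters (1↔2, 3↔4, ...).
Doing the same to "bessrauepia": "ebssareuipa".

ebssareuipa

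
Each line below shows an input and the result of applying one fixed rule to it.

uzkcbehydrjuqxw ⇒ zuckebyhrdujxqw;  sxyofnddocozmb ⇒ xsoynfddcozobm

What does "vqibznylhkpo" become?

qvbinzlykhop

What's happening: swap each adjacent pair of characters (1↔2, 3↔4, ...).
On "vqibznylhkpo" that produces "qvbinzlykhop".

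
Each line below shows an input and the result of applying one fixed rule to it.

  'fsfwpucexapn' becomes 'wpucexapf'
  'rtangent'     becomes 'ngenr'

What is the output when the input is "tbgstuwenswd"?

The transformation: swap the first and last characters, then delete the first 3 characters.
So "tbgstuwenswd" becomes "stuwenswt".
(Check on "rtangent": → "ttangenr" → "ngenr" ✓)

stuwenswt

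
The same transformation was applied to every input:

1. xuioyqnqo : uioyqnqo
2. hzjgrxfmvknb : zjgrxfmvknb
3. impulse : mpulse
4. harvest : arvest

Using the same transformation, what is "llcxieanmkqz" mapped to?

What's happening: delete the first character.
"llcxieanmkqz" → "lcxieanmkqz".

lcxieanmkqz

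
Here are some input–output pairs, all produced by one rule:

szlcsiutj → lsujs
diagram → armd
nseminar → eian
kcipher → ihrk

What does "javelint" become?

vlnj

Looking at the pairs, the operation is to keep every other character starting from the first (positions 1st, 3rd, 5th, ...), then move the first character to the end.
For "javelint", step one produces "jvln"; step two turns that into "vlnj".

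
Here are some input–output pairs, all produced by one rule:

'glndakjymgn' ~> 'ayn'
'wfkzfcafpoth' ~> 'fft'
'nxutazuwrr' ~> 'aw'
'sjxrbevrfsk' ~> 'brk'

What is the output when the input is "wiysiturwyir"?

iri

The rule is to delete the first 3 characters, then keep one character in every 3, starting at position 2 (positions 2nd, 5th, 8th, ...).
For "wiysiturwyir", step one produces "siturwyir"; step two turns that into "iri".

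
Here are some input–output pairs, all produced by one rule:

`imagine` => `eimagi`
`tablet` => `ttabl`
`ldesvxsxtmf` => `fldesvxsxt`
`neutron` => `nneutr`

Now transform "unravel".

lunrav

In each case the input is transformed by: move the last character to the front, then delete the last character.
On "unravel" that produces "lunrav".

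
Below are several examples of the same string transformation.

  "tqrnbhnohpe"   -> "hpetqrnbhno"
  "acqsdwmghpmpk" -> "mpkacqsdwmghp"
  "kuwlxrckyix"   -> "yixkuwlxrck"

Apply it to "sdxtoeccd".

The transformation: move the last 3 characters to the front (rotate right by 3).
Applying that to "sdxtoeccd" gives "ccdsdxtoe".

ccdsdxtoe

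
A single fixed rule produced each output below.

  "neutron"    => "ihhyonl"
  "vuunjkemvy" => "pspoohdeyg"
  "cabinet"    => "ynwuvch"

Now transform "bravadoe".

iyvlupux

What's happening: move the last 2 characters to the front (rotate right by 2), then shift every letter 6 places backward in the alphabet (wrapping around).
"bravadoe" → "oebravad" → "iyvlupux".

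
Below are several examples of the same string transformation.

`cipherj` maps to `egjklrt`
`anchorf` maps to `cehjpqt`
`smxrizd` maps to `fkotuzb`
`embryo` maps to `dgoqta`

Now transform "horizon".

jkpqqtb

The rule is to sort the characters into alphabetical order, then shift every letter 2 places forward in the alphabet (wrapping around).
For "horizon", step one produces "hinoorz"; step two turns that into "jkpqqtb".
(Check on "embryo": → "bemory" → "dgoqta" ✓)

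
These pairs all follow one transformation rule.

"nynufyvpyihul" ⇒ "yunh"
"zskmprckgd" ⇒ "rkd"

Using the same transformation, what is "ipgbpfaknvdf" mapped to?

pifa

Looking at the pairs, the operation is to sort the characters into reverse alphabetical order, then keep one character in every 3, starting at position 3 (positions 3rd, 6th, 9th, ...).
On "ipgbpfaknvdf": the first step gives "vppnkigffdba", and the second then gives "pifa".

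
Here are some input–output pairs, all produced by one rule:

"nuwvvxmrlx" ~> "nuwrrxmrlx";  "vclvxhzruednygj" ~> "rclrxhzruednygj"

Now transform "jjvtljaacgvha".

Each output is the input with this applied: replace every "v" with "r".
"jjvtljaacgvha" → "jjrtljaacgrha".

jjrtljaacgrha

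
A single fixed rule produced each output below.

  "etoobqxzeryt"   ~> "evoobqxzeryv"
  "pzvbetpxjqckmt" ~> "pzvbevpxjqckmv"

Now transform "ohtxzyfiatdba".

ohvxzyfiavdba

Each output is the input with this applied: replace every "t" with "v".
On "ohtxzyfiatdba" that produces "ohvxzyfiavdba".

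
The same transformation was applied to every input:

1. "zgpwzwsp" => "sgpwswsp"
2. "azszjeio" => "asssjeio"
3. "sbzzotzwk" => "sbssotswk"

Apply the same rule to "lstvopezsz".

Looking at the pairs, the operation is to replace every "z" with "s".
For "lstvopezsz" the result is "lstvopesss".

lstvopesss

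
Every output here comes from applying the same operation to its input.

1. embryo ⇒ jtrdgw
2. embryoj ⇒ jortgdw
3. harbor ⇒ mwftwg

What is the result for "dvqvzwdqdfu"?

izakviaveib

The rule is to shift every letter 5 places forward in the alphabet (wrapping around), then take characters alternately from the front and the back (1st, last, 2nd, 2nd-last, ...).
For "dvqvzwdqdfu" the result is "izakviaveib".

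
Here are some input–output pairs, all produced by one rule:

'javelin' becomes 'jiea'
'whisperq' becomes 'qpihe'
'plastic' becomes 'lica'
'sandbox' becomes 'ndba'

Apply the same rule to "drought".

Each output is the input with this applied: sort the characters into reverse alphabetical order, then delete the first 3 characters.
For "drought", step one produces "utrohgd"; step two turns that into "ohgd".

ohgd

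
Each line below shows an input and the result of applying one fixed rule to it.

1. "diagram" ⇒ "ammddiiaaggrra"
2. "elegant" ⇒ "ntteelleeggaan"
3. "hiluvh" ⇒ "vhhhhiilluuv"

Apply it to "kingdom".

Each output is the input with this applied: double every character, then move the last 3 characters to the front (rotate right by 3).
"kingdom" → "kkiinnggddoomm" → "ommkkiinnggddo".

ommkkiinnggddo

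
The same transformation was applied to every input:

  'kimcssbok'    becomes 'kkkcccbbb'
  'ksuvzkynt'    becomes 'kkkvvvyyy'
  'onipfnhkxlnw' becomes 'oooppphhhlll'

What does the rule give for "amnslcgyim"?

aaasssgggmmm

The pattern: keep one character in every 3, starting at position 1 (positions 1st, 4th, 7th, ...), then repeat every character 3 times.
For "amnslcgyim", step one produces "asgm"; step two turns that into "aaasssgggmmm".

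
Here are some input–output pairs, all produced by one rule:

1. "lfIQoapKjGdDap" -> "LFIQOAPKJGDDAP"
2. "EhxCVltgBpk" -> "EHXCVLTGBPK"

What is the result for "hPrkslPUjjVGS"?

HPRKSLPUJJVGS

In each case the input is transformed by: convert every letter to uppercase.
On "hPrkslPUjjVGS" that produces "HPRKSLPUJJVGS".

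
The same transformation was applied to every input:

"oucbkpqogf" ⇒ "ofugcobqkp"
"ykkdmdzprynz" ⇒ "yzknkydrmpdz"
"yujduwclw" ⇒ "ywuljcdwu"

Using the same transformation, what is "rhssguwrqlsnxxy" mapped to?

ryhxsxsngsulwqr

The transformation: take characters alternately from the front and the back (1st, last, 2nd, 2nd-last, ...).
So "rhssguwrqlsnxxy" becomes "ryhxsxsngsulwqr".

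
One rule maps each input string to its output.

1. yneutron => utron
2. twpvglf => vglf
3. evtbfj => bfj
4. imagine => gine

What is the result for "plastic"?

stic

Rule — delete the first 3 characters.
Doing the same to "plastic": "stic".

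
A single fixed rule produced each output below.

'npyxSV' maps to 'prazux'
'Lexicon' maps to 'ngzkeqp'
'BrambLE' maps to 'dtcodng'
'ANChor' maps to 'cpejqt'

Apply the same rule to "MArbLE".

octdng

In each case the input is transformed by: shift every letter 2 places forward in the alphabet (wrapping around), then convert every letter to lowercase.
Working it through for "MArbLE": intermediate "OCtdNG", final "octdng".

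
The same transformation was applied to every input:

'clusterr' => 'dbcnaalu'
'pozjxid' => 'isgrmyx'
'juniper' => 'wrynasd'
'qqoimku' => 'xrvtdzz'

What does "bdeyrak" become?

nhajtkm

Rule — move the first 2 characters to the end (rotate left by 2), then shift every letter 9 places forward in the alphabet (wrapping around).
Working it through for "bdeyrak": intermediate "eyrakbd", final "nhajtkm".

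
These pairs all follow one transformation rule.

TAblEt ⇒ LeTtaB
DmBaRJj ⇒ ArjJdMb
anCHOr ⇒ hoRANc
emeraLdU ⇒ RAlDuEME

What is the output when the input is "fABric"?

RICFab

Each output is the input with this applied: flip the case of every letter, then move the first 3 characters to the end (rotate left by 3).
Starting from "fABric": after the first operation, "FabRIC"; after the second, "RICFab".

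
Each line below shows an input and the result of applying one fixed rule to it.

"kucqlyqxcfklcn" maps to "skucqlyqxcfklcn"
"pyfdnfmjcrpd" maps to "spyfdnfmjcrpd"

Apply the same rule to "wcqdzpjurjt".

The transformation: prepend "s".
Applying that to "wcqdzpjurjt" gives "swcqdzpjurjt".

swcqdzpjurjt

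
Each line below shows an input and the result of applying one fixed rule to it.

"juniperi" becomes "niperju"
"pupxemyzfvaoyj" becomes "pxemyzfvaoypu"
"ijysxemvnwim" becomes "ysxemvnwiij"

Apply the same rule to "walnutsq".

lnutswa

In each case the input is transformed by: delete the last character, then move the first 2 characters to the end (rotate left by 2).
For "walnutsq", step one produces "walnuts"; step two turns that into "lnutswa".
(Check on "pupxemyzfvaoyj": → "pupxemyzfvaoy" → "pxemyzfvaoypu" ✓)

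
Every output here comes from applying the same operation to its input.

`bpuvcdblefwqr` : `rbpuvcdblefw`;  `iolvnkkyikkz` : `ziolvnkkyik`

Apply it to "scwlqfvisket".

Looking at the pairs, the operation is to move the last character to the front, then delete the last character.
For "scwlqfvisket" the result is "tscwlqfvisk".

tscwlqfvisk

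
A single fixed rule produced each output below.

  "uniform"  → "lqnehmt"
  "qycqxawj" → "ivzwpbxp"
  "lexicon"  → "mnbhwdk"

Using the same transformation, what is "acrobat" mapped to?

szanqbz

The rule is to shift every letter 1 place backward in the alphabet (wrapping around), then reverse the string.
On "acrobat": the first step gives "zbqnazs", and the second then gives "szanqbz".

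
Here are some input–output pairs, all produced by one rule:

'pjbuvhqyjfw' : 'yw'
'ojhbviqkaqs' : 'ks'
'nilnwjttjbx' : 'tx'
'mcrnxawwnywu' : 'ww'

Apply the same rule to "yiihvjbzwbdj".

zd

Rule — keep one character in every 3, starting at position 2 (positions 2nd, 5th, 8th, ...), then delete the first 2 characters.
On "yiihvjbzwbdj": the first step gives "ivzd", and the second then gives "zd".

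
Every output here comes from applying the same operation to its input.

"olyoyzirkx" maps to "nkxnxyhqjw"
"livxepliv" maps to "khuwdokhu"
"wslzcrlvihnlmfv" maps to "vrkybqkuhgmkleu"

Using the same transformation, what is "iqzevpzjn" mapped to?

hpyduoyim

The transformation: shift every letter 1 place backward in the alphabet (wrapping around).
So "iqzevpzjn" becomes "hpyduoyim".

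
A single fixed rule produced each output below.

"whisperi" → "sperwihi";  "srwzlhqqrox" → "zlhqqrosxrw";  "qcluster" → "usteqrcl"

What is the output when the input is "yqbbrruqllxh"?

brruqllxyhqb

Rule — swap the first and last characters, then move the first 3 characters to the end (rotate left by 3).
Working it through for "yqbbrruqllxh": intermediate "hqbbrruqllxy", final "brruqllxyhqb".
(Check on "srwzlhqqrox": → "xrwzlhqqros" → "zlhqqrosxrw" ✓)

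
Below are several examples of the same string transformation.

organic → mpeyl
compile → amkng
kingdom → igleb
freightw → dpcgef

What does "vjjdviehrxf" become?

The rule is to shift every letter 2 places backward in the alphabet (wrapping around), then delete the last 2 characters.
"vjjdviehrxf" → "thhbtgcfpvd" → "thhbtgcfp".

thhbtgcfp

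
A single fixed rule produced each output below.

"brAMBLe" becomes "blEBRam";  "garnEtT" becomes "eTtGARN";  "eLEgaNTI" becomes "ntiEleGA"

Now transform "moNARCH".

The pattern: move the last 3 characters to the front (rotate right by 3), then flip the case of every letter.
Starting from "moNARCH": after the first operation, "RCHmoNA"; after the second, "rchMOna".

rchMOna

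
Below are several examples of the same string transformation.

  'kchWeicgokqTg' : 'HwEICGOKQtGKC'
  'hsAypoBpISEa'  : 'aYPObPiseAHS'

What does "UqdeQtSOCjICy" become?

DEqTsocJicYuQ

What's happening: flip the case of every letter, then move the first 2 characters to the end (rotate left by 2).
Starting from "UqdeQtSOCjICy": after the first operation, "uQDEqTsocJicY"; after the second, "DEqTsocJicYuQ".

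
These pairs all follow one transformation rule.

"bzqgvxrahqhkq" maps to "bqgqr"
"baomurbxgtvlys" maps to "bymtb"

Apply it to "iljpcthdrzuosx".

ispzh

In each case the input is transformed by: keep one character in every 3, starting at position 1 (positions 1st, 4th, 7th, ...), then take characters alternately from the front and the back (1st, last, 2nd, 2nd-last, ...).
Starting from "iljpcthdrzuosx": after the first operation, "iphzs"; after the second, "ispzh".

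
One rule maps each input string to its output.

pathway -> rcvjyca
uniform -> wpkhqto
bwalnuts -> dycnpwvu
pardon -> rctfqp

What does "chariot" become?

ejctkqv

Rule — shift every letter 2 places forward in the alphabet (wrapping around).
For "chariot" the result is "ejctkqv".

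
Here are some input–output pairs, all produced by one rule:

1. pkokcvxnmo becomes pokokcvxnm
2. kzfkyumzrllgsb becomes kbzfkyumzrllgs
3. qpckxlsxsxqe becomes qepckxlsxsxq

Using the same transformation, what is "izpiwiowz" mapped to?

izzpiwiow

In each case the input is transformed by: swap the first and last characters, then move the last character to the front.
Applying both steps to "izpiwiowz": "zzpiwiowi", then "izzpiwiow".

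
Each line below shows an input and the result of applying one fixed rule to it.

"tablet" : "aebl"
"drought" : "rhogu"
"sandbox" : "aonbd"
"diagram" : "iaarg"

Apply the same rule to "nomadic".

What's happening: take characters alternately from the front and the back (1st, last, 2nd, 2nd-last, ...), then delete the first 2 characters.
Starting from "nomadic": after the first operation, "ncoimda"; after the second, "oimda".

oimda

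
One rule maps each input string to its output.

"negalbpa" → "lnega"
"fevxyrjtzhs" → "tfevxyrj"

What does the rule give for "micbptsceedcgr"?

dmicbptscee

What's happening: delete the last 3 characters, then move the last character to the front.
For "micbptsceedcgr", step one produces "micbptsceed"; step two turns that into "dmicbptscee".
(Check on "fevxyrjtzhs": → "fevxyrjt" → "tfevxyrj" ✓)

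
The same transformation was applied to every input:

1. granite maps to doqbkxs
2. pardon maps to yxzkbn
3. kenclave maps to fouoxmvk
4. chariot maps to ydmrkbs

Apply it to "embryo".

In each case the input is transformed by: move the last 2 characters to the front (rotate right by 2), then shift every letter 10 places forward in the alphabet (wrapping around).
For "embryo", step one produces "yoembr"; step two turns that into "iyowlb".

iyowlb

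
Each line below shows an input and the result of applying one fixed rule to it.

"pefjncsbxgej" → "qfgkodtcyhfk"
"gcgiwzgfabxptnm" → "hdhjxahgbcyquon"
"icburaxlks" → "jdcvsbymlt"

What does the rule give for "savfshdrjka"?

tbwgtiesklb

The pattern: shift every letter 1 place forward in the alphabet (wrapping around).
Applying that to "savfshdrjka" gives "tbwgtiesklb".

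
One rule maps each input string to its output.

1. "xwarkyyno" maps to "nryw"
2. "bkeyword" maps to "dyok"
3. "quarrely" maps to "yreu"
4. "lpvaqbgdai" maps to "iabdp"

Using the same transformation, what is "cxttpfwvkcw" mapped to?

ctfvx

The pattern: keep every other character starting from the second (positions 2nd, 4th, 6th, ...), then swap the first and last characters.
Working it through for "cxttpfwvkcw": intermediate "xtfvc", final "ctfvx".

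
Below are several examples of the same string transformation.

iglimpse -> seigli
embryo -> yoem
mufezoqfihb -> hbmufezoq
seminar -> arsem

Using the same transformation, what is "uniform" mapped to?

The rule is to move the last 2 characters to the front (rotate right by 2), then delete the last 2 characters.
Starting from "uniform": after the first operation, "rmunifo"; after the second, "rmuni".

rmuni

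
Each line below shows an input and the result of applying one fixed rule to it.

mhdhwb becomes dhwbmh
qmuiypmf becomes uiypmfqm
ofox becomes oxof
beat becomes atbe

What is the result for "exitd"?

itdex

The transformation: move the first 2 characters to the end (rotate left by 2).
On "exitd" that produces "itdex".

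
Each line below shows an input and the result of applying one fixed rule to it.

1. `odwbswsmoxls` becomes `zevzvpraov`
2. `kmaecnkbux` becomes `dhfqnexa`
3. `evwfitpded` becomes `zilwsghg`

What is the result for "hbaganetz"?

Each output is the input with this applied: shift every letter 3 places forward in the alphabet (wrapping around), then delete the first 2 characters.
Working it through for "hbaganetz": intermediate "kedjdqhwc", final "djdqhwc".

djdqhwc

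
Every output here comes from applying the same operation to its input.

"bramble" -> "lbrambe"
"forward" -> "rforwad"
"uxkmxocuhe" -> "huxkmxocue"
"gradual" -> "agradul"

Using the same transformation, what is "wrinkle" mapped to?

Rule — move the last character to the front, then swap the first and last characters.
Working it through for "wrinkle": intermediate "ewrinkl", final "lwrinke".

lwrinke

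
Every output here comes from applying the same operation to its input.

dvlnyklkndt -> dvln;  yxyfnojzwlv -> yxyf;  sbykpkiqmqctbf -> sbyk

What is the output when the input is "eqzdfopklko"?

The pattern: keep only the first 4 characters.
For "eqzdfopklko" the result is "eqzd".

eqzd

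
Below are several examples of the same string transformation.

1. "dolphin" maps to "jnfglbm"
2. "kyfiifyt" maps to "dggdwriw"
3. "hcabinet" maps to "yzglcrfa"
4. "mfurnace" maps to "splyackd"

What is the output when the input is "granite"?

ylgrcep

What's happening: move the first 2 characters to the end (rotate left by 2), then shift every letter 2 places backward in the alphabet (wrapping around).
For "granite" the result is "ylgrcep".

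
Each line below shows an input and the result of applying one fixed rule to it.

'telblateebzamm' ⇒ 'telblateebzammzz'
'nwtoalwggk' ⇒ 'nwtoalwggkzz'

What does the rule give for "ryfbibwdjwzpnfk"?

ryfbibwdjwzpnfkzz

Looking at the pairs, the operation is to append "zz".
Doing the same to "ryfbibwdjwzpnfk": "ryfbibwdjwzpnfkzz".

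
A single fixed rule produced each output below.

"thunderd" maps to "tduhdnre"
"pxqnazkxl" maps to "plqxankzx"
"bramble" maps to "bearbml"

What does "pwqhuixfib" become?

pbqwuhxiif

In each case the input is transformed by: move the last character to the front, then swap each adjacent pair of characters (1↔2, 3↔4, ...).
Applying that to "pwqhuixfib" gives "pbqwuhxiif".
(Check on "thunderd": → "dthunder" → "tduhdnre" ✓)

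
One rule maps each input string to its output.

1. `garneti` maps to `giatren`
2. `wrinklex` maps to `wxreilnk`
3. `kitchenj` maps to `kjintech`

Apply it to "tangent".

The pattern: take characters alternately from the front and the back (1st, last, 2nd, 2nd-last, ...).
On "tangent" that produces "ttanneg".

ttanneg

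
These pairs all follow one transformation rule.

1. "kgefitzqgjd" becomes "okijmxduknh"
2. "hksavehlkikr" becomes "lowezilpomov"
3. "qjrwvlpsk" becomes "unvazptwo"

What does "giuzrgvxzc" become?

kmydvkzbdg

Looking at the pairs, the operation is to shift every letter 4 places forward in the alphabet (wrapping around).
Applying that to "giuzrgvxzc" gives "kmydvkzbdg".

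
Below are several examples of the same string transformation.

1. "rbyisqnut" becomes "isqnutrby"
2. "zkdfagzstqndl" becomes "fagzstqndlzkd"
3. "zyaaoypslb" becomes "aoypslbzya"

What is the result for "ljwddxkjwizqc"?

Each output is the input with this applied: move the first 3 characters to the end (rotate left by 3).
Doing the same to "ljwddxkjwizqc": "ddxkjwizqcljw".

ddxkjwizqcljw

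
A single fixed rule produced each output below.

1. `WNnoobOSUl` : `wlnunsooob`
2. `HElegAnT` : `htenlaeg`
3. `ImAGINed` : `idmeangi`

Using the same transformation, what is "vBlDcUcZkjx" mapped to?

vxbjlkdzccu

What's happening: take characters alternately from the front and the back (1st, last, 2nd, 2nd-last, ...), then convert every letter to lowercase.
For "vBlDcUcZkjx" the result is "vxbjlkdzccu".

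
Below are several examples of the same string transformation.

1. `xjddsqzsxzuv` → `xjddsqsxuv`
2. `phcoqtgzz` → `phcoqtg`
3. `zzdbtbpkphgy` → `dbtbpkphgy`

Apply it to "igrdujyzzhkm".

What's happening: remove every "z".
Applying that to "igrdujyzzhkm" gives "igrdujyhkm".

igrdujyhkm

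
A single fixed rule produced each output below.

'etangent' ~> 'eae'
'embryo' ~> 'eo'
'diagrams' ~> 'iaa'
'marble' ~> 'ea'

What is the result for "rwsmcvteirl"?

ie

What's happening: take characters alternately from the front and the back (1st, last, 2nd, 2nd-last, ...), then keep only the vowels.
Applying that to "rwsmcvteirl" gives "ie".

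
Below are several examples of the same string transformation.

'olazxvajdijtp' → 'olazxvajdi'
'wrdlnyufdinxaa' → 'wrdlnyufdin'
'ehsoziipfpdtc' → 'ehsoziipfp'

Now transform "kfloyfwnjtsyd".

Rule — delete the last 3 characters.
So "kfloyfwnjtsyd" becomes "kfloyfwnjt".

kfloyfwnjt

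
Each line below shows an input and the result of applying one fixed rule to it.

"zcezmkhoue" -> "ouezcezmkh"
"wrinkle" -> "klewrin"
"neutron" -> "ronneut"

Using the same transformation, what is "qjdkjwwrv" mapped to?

In each case the input is transformed by: move the last 3 characters to the front (rotate right by 3).
Doing the same to "qjdkjwwrv": "wrvqjdkjw".

wrvqjdkjw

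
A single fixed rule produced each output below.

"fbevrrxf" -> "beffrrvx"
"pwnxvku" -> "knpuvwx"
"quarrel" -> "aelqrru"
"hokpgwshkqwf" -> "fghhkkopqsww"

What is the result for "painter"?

aeinprt

The transformation: sort the characters into alphabetical order.
Doing the same to "painter": "aeinprt".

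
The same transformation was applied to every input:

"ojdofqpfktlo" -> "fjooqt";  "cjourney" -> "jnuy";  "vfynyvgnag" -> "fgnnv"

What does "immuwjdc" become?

cjmu

The pattern: keep every other character starting from the second (positions 2nd, 4th, 6th, ...), then sort the characters into alphabetical order.
For "immuwjdc", step one produces "mujc"; step two turns that into "cjmu".
(Check on "cjourney": → "juny" → "jnuy" ✓)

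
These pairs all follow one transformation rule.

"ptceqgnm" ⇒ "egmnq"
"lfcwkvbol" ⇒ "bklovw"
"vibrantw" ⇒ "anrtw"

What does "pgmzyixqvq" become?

The transformation: delete the first 3 characters, then sort the characters into alphabetical order.
"pgmzyixqvq" → "zyixqvq" → "iqqvxyz".
(Check on "ptceqgnm": → "eqgnm" → "egmnq" ✓)

iqqvxyz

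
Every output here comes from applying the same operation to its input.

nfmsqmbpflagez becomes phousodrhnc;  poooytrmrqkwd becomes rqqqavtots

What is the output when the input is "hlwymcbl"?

The transformation: delete the last 3 characters, then shift every letter 2 places forward in the alphabet (wrapping around).
Starting from "hlwymcbl": after the first operation, "hlwym"; after the second, "jnyao".
(Check on "poooytrmrqkwd": → "poooytrmrq" → "rqqqavtots" ✓)

jnyao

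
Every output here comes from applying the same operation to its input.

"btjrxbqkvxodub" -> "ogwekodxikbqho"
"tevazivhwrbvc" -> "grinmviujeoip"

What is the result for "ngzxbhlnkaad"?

atmkouyaxnnq

Looking at the pairs, the operation is to shift every letter 13 places forward in the alphabet (wrapping around) — i.e. ROT13.
Applying that to "ngzxbhlnkaad" gives "atmkouyaxnnq".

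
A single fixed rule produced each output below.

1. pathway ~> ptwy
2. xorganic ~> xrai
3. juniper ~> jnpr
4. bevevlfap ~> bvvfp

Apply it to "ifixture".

Rule — keep every other character starting from the first (positions 1st, 3rd, 5th, ...).
Doing the same to "ifixture": "iitr".

iitr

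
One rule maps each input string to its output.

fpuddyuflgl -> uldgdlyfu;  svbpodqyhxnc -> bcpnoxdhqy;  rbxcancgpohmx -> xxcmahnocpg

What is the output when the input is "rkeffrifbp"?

epfbffri

In each case the input is transformed by: delete the first 2 characters, then take characters alternately from the front and the back (1st, last, 2nd, 2nd-last, ...).
"rkeffrifbp" → "effrifbp" → "epfbffri".
(Check on "svbpodqyhxnc": → "bpodqyhxnc" → "bcpnoxdhqy" ✓)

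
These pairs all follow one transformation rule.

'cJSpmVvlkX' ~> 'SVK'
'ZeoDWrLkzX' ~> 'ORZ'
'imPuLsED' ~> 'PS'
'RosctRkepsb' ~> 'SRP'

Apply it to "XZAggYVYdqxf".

AYDF

Looking at the pairs, the operation is to keep one character in every 3, starting at position 3 (positions 3rd, 6th, 9th, ...), then convert every letter to uppercase.
On "XZAggYVYdqxf": the first step gives "AYdf", and the second then gives "AYDF".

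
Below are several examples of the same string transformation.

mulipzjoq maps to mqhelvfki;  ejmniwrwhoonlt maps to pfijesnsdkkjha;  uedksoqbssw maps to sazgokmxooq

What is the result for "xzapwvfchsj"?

fvwlsrbydot

In each case the input is transformed by: swap the first and last characters, then shift every letter 4 places backward in the alphabet (wrapping around).
Applying both steps to "xzapwvfchsj": "jzapwvfchsx", then "fvwlsrbydot".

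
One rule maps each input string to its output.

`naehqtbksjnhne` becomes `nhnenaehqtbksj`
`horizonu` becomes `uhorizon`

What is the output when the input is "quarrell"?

lquarrel

The transformation: move the first 3 characters to the end (rotate left by 3), then swap the front and back halves of the string.
Applying that to "quarrell" gives "lquarrel".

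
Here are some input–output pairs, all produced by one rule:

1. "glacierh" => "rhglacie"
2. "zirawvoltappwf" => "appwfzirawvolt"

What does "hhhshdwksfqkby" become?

fqkbyhhhshdwks

The transformation: move the first 2 characters to the end (rotate left by 2), then swap the front and back halves of the string.
Working it through for "hhhshdwksfqkby": intermediate "hshdwksfqkbyhh", final "fqkbyhhhshdwks".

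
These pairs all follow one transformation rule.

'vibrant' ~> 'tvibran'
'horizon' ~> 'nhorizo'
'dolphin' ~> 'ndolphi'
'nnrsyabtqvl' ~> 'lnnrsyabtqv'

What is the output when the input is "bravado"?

The transformation: move the last character to the front.
On "bravado" that produces "obravad".

obravad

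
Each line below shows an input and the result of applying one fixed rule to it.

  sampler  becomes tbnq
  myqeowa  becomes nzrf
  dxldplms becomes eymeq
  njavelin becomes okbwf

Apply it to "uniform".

vojg

What's happening: shift every letter 1 place forward in the alphabet (wrapping around), then delete the last 3 characters.
Applying both steps to "uniform": "vojgpsn", then "vojg".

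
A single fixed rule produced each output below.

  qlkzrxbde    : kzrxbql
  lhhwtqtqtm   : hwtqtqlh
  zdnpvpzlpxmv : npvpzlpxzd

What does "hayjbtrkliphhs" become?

Each output is the input with this applied: delete the last 2 characters, then move the first 2 characters to the end (rotate left by 2).
Working it through for "hayjbtrkliphhs": intermediate "hayjbtrkliph", final "yjbtrkliphha".
(Check on "lhhwtqtqtm": → "lhhwtqtq" → "hwtqtqlh" ✓)

yjbtrkliphha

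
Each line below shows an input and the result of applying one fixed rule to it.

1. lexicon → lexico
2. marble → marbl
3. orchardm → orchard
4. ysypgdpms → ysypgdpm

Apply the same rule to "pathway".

pathwa

Each output is the input with this applied: delete the last character.
"pathway" → "pathwa".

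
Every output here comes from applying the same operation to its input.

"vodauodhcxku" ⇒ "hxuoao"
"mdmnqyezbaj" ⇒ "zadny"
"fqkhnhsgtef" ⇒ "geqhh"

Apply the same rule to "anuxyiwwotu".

Rule — keep every other character starting from the second (positions 2nd, 4th, 6th, ...), then move the first 3 characters to the end (rotate left by 3).
On "anuxyiwwotu": the first step gives "nxiwt", and the second then gives "wtnxi".
(Check on "vodauodhcxku": → "oaohxu" → "hxuoao" ✓)

wtnxi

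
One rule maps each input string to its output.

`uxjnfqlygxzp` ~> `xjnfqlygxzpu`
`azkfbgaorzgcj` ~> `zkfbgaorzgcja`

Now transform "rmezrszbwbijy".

mezrszbwbijyr

Each output is the input with this applied: move the first character to the end.
"rmezrszbwbijy" → "mezrszbwbijyr".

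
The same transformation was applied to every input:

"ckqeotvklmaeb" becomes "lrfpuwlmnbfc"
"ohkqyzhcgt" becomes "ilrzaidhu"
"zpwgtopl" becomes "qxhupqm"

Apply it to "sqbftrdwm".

rcgusexn

Looking at the pairs, the operation is to shift every letter 1 place forward in the alphabet (wrapping around), then delete the first character.
Doing the same to "sqbftrdwm": "rcgusexn".
(Check on "ckqeotvklmaeb": → "dlrfpuwlmnbfc" → "lrfpuwlmnbfc" ✓)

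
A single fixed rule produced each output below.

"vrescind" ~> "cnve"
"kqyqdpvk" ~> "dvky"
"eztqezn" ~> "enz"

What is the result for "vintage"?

aei

The pattern: move the first 3 characters to the end (rotate left by 3), then keep every other character starting from the second (positions 2nd, 4th, 6th, ...).
"vintage" → "tagevin" → "aei".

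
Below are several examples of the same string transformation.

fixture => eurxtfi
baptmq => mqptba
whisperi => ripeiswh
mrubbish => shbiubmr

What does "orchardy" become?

Looking at the pairs, the operation is to swap each adjacent pair of characters (1↔2, 3↔4, ...), then reverse the string.
On "orchardy" that produces "dyarchor".

dyarchor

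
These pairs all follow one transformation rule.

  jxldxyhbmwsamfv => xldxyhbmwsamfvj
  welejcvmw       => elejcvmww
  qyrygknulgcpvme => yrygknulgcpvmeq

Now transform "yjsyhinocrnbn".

The pattern: move the first character to the end.
For "yjsyhinocrnbn" the result is "jsyhinocrnbny".

jsyhinocrnbny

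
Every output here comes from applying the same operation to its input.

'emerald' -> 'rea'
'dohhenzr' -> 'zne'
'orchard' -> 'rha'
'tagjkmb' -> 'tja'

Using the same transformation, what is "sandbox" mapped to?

Each output is the input with this applied: sort the characters into reverse alphabetical order, then keep one character in every 3, starting at position 1 (positions 1st, 4th, 7th, ...).
Applying that to "sandbox" gives "xna".

xna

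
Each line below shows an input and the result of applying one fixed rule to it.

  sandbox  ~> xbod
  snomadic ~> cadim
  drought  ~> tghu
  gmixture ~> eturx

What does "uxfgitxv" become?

vitxg

In each case the input is transformed by: delete the first 3 characters, then swap the first and last characters.
For "uxfgitxv", step one produces "gitxv"; step two turns that into "vitxg".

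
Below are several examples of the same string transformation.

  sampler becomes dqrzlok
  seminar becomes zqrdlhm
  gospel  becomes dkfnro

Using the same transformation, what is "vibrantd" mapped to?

scuhaqzm

Rule — shift every letter 1 place backward in the alphabet (wrapping around), then move the last 2 characters to the front (rotate right by 2).
For "vibrantd", step one produces "uhaqzmsc"; step two turns that into "scuhaqzm".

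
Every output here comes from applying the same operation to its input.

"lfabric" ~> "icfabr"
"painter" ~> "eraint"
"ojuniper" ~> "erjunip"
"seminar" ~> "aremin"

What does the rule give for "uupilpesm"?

Looking at the pairs, the operation is to delete the first character, then move the last 2 characters to the front (rotate right by 2).
"uupilpesm" → "upilpesm" → "smupilpe".

smupilpe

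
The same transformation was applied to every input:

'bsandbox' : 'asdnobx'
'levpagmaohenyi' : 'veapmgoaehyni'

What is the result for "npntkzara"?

In each case the input is transformed by: delete the first character, then swap each adjacent pair of characters (1↔2, 3↔4, ...).
On "npntkzara": the first step gives "pntkzara", and the second then gives "npktazar".

npktazar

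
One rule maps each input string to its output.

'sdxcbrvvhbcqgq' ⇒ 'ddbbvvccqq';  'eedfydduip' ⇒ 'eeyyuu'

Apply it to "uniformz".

nnoozz

Looking at the pairs, the operation is to keep one character in every 3, starting at position 2 (positions 2nd, 5th, 8th, ...), then double every character.
On "uniformz": the first step gives "noz", and the second then gives "nnoozz".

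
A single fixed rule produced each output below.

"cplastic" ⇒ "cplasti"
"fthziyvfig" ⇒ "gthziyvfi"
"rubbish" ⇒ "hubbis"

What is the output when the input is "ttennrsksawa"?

Looking at the pairs, the operation is to delete the first character, then move the last character to the front.
On "ttennrsksawa" that produces "atennrsksaw".

atennrsksaw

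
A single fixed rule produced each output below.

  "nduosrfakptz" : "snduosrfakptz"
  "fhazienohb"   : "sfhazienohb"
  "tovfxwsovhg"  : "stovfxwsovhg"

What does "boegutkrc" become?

sboegutkrc

Looking at the pairs, the operation is to prepend "s".
"boegutkrc" → "sboegutkrc".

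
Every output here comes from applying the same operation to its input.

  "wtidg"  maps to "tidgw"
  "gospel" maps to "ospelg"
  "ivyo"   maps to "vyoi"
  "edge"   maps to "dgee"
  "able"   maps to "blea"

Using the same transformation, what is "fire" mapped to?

iref

What's happening: move the first character to the end.
So "fire" becomes "iref".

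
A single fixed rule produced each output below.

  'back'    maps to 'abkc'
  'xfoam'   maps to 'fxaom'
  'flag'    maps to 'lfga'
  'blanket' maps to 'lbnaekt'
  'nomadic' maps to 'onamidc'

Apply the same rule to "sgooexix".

The pattern: swap each adjacent pair of characters (1↔2, 3↔4, ...).
Doing the same to "sgooexix": "gsooxexi".

gsooxexi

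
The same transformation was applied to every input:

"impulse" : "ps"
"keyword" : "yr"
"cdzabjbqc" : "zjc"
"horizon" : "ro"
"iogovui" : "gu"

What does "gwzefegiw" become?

zew

Looking at the pairs, the operation is to keep one character in every 3, starting at position 3 (positions 3rd, 6th, 9th, ...).
"gwzefegiw" → "zew".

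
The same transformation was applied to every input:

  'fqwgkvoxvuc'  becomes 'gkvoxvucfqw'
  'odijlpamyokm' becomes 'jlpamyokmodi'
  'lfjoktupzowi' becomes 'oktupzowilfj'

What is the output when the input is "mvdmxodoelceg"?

mxodoelcegmvd

Each output is the input with this applied: move the first 3 characters to the end (rotate left by 3).
On "mvdmxodoelceg" that produces "mxodoelcegmvd".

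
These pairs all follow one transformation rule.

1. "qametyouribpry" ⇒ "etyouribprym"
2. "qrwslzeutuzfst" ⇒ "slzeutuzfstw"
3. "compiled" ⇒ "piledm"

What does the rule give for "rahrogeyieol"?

rogeyieolh

Each output is the input with this applied: delete the first 2 characters, then move the first character to the end.
For "rahrogeyieol", step one produces "hrogeyieol"; step two turns that into "rogeyieolh".
(Check on "qametyouribpry": → "metyouribpry" → "etyouribprym" ✓)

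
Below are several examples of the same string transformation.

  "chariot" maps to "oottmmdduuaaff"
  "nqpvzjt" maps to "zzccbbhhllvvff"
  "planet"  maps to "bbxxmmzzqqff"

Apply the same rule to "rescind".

ddqqeeoouuzzpp

In each case the input is transformed by: double every character, then shift every letter 12 places forward in the alphabet (wrapping around).
"rescind" → "rreesscciinndd" → "ddqqeeoouuzzpp".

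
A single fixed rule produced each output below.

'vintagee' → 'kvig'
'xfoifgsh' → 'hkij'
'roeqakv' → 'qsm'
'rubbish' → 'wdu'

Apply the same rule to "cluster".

Rule — shift every letter 2 places forward in the alphabet (wrapping around), then keep every other character starting from the second (positions 2nd, 4th, 6th, ...).
On "cluster": the first step gives "enwuvgt", and the second then gives "nug".

nug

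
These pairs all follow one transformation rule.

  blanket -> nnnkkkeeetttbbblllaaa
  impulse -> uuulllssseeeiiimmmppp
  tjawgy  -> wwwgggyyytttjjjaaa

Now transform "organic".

aaannniiicccooorrrggg

The transformation: move the first 3 characters to the end (rotate left by 3), then repeat every character 3 times.
On "organic" that produces "aaannniiicccooorrrggg".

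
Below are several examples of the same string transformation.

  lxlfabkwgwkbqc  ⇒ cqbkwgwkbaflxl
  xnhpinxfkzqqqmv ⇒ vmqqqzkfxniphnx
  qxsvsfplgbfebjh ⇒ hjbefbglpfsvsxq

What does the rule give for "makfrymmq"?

qmmyrfkam

The rule is to reverse the string.
"makfrymmq" → "qmmyrfkam".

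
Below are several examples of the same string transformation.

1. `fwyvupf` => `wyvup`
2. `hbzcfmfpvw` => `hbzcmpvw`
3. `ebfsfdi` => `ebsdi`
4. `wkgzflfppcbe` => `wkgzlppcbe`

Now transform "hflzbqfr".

The rule is to remove every "f".
For "hflzbqfr" the result is "hlzbqr".

hlzbqr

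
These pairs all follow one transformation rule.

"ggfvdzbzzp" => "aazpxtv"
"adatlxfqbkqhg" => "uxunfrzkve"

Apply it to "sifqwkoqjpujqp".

mczkqeikdjo

In each case the input is transformed by: shift every letter 6 places backward in the alphabet (wrapping around), then delete the last 3 characters.
Applying both steps to "sifqwkoqjpujqp": "mczkqeikdjodkj", then "mczkqeikdjo".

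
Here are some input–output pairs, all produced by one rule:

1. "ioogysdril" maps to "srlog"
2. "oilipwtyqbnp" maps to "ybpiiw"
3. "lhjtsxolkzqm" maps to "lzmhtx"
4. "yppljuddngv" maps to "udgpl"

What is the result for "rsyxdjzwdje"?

jwjsx

The rule is to keep every other character starting from the second (positions 2nd, 4th, 6th, ...), then move the last 3 characters to the front (rotate right by 3).
For "rsyxdjzwdje", step one produces "sxjwj"; step two turns that into "jwjsx".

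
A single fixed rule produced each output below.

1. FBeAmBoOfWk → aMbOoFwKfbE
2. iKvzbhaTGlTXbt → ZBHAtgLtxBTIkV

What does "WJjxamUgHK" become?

Rule — flip the case of every letter, then move the first 3 characters to the end (rotate left by 3).
For "WJjxamUgHK", step one produces "wjJXAMuGhk"; step two turns that into "XAMuGhkwjJ".

XAMuGhkwjJ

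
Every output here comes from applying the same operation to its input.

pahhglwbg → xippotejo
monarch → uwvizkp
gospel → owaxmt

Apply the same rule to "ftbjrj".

nbjrzr

Rule — shift every letter 8 places forward in the alphabet (wrapping around).
Doing the same to "ftbjrj": "nbjrzr".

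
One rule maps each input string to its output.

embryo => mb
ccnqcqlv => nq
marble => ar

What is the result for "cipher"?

ip

Looking at the pairs, the operation is to swap the front and back halves of the string, then keep only the last 2 characters.
On "cipher": the first step gives "hercip", and the second then gives "ip".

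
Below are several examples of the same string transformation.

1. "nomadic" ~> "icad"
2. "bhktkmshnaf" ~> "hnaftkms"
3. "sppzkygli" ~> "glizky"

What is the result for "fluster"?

Rule — delete the first 3 characters, then swap the front and back halves of the string.
For "fluster", step one produces "ster"; step two turns that into "erst".
(Check on "nomadic": → "adic" → "icad" ✓)

erst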